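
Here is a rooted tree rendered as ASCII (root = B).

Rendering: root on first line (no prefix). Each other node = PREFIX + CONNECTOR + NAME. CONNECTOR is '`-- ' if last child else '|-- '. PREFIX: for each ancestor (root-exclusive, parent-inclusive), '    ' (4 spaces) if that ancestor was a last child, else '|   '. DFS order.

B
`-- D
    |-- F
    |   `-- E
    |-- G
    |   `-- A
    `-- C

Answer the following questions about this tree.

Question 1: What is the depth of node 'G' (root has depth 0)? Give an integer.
Answer: 2

Derivation:
Path from root to G: B -> D -> G
Depth = number of edges = 2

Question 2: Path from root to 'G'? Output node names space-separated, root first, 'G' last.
Walk down from root: B -> D -> G

Answer: B D G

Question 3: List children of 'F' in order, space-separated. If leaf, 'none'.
Answer: E

Derivation:
Node F's children (from adjacency): E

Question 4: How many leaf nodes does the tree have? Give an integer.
Answer: 3

Derivation:
Leaves (nodes with no children): A, C, E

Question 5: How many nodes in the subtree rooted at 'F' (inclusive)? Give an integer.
Answer: 2

Derivation:
Subtree rooted at F contains: E, F
Count = 2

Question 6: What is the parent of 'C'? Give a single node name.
Answer: D

Derivation:
Scan adjacency: C appears as child of D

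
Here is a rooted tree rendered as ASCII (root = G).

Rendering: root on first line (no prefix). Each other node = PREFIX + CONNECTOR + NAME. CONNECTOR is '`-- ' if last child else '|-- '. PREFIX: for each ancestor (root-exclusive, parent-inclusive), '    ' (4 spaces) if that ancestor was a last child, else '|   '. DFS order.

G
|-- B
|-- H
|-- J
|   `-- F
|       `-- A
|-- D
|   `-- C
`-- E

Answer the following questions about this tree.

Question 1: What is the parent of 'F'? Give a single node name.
Scan adjacency: F appears as child of J

Answer: J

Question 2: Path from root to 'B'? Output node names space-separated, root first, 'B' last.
Walk down from root: G -> B

Answer: G B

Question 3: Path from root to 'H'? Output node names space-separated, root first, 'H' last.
Walk down from root: G -> H

Answer: G H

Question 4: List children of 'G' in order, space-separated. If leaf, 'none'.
Node G's children (from adjacency): B, H, J, D, E

Answer: B H J D E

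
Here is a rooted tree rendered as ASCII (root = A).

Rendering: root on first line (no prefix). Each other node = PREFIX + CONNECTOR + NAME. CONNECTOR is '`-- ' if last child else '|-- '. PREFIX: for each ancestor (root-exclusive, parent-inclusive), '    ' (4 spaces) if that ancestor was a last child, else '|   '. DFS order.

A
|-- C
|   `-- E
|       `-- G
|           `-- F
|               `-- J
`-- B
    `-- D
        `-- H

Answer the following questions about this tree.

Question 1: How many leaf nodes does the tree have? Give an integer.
Leaves (nodes with no children): H, J

Answer: 2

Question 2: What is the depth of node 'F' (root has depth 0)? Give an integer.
Path from root to F: A -> C -> E -> G -> F
Depth = number of edges = 4

Answer: 4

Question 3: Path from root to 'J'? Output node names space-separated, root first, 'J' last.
Answer: A C E G F J

Derivation:
Walk down from root: A -> C -> E -> G -> F -> J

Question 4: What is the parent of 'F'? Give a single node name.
Answer: G

Derivation:
Scan adjacency: F appears as child of G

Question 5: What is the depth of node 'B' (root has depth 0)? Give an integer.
Path from root to B: A -> B
Depth = number of edges = 1

Answer: 1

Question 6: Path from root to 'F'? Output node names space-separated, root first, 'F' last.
Walk down from root: A -> C -> E -> G -> F

Answer: A C E G F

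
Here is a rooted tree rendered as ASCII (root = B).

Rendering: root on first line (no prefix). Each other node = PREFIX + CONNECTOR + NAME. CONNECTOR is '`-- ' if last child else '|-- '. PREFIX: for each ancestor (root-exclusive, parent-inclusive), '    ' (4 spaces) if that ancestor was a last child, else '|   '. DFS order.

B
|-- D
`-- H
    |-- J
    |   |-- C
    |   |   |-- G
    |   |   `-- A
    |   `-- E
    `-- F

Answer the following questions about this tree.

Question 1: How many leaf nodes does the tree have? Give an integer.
Leaves (nodes with no children): A, D, E, F, G

Answer: 5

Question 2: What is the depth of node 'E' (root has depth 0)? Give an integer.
Answer: 3

Derivation:
Path from root to E: B -> H -> J -> E
Depth = number of edges = 3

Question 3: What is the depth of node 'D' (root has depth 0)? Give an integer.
Answer: 1

Derivation:
Path from root to D: B -> D
Depth = number of edges = 1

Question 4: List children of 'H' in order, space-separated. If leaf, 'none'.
Answer: J F

Derivation:
Node H's children (from adjacency): J, F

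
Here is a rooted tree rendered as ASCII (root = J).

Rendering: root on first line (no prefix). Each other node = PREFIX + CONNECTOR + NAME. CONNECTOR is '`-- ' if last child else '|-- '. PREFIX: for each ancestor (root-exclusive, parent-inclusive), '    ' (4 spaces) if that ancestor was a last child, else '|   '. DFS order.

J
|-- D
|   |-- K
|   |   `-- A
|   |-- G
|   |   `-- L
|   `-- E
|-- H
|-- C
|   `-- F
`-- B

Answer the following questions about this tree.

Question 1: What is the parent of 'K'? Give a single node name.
Scan adjacency: K appears as child of D

Answer: D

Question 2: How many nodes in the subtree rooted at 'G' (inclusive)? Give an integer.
Answer: 2

Derivation:
Subtree rooted at G contains: G, L
Count = 2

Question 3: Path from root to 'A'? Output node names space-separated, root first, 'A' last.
Answer: J D K A

Derivation:
Walk down from root: J -> D -> K -> A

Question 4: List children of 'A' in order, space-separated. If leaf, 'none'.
Answer: none

Derivation:
Node A's children (from adjacency): (leaf)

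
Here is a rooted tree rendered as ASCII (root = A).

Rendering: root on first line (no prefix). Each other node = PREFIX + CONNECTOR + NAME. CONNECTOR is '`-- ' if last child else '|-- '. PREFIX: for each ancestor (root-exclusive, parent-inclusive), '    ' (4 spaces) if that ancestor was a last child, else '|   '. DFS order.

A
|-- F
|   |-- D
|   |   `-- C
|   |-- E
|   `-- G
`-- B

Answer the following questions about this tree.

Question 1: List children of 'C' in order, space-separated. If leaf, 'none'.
Answer: none

Derivation:
Node C's children (from adjacency): (leaf)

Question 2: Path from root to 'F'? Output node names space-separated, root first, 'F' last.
Answer: A F

Derivation:
Walk down from root: A -> F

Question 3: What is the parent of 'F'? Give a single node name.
Answer: A

Derivation:
Scan adjacency: F appears as child of A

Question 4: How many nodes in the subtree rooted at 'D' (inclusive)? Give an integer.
Answer: 2

Derivation:
Subtree rooted at D contains: C, D
Count = 2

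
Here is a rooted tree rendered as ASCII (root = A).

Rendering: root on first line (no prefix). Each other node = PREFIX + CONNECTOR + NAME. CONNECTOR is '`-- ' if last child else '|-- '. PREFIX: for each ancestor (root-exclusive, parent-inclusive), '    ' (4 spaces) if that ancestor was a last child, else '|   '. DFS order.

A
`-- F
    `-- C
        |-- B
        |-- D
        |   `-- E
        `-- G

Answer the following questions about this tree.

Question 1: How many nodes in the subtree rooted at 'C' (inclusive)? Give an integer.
Answer: 5

Derivation:
Subtree rooted at C contains: B, C, D, E, G
Count = 5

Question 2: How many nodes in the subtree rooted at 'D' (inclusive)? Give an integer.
Answer: 2

Derivation:
Subtree rooted at D contains: D, E
Count = 2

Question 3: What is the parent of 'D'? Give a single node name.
Answer: C

Derivation:
Scan adjacency: D appears as child of C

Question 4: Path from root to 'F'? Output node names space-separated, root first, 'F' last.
Answer: A F

Derivation:
Walk down from root: A -> F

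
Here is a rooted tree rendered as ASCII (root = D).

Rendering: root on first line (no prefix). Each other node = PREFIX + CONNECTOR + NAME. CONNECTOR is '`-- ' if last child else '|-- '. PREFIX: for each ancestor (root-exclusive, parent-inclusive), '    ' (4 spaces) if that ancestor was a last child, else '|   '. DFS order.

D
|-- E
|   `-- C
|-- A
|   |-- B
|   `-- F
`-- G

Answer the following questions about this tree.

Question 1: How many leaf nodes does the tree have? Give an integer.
Answer: 4

Derivation:
Leaves (nodes with no children): B, C, F, G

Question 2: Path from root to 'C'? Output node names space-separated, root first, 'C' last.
Answer: D E C

Derivation:
Walk down from root: D -> E -> C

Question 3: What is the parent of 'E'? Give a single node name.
Answer: D

Derivation:
Scan adjacency: E appears as child of D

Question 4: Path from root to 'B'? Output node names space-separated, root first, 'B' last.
Walk down from root: D -> A -> B

Answer: D A B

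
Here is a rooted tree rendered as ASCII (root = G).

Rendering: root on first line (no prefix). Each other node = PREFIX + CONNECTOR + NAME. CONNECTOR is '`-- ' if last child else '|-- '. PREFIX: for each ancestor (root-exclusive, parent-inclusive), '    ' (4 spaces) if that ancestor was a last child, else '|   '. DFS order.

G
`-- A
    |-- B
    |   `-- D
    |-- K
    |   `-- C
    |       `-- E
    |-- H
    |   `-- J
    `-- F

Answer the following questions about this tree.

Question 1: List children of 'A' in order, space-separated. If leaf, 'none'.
Answer: B K H F

Derivation:
Node A's children (from adjacency): B, K, H, F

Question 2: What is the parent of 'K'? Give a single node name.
Answer: A

Derivation:
Scan adjacency: K appears as child of A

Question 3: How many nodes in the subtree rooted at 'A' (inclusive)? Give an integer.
Subtree rooted at A contains: A, B, C, D, E, F, H, J, K
Count = 9

Answer: 9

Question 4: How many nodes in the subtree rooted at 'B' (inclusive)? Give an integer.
Answer: 2

Derivation:
Subtree rooted at B contains: B, D
Count = 2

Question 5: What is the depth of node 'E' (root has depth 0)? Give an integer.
Answer: 4

Derivation:
Path from root to E: G -> A -> K -> C -> E
Depth = number of edges = 4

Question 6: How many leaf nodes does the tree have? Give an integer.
Answer: 4

Derivation:
Leaves (nodes with no children): D, E, F, J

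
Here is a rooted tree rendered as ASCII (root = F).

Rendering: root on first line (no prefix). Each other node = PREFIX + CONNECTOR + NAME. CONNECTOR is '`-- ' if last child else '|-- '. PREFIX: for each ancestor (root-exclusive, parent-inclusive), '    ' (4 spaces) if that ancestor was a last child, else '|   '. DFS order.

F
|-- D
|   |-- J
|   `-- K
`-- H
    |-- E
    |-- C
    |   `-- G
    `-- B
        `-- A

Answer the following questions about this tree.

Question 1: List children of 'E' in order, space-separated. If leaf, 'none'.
Answer: none

Derivation:
Node E's children (from adjacency): (leaf)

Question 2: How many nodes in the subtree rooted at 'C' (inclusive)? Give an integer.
Answer: 2

Derivation:
Subtree rooted at C contains: C, G
Count = 2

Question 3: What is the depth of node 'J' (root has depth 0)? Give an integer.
Answer: 2

Derivation:
Path from root to J: F -> D -> J
Depth = number of edges = 2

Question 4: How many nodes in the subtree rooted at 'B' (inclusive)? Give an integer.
Subtree rooted at B contains: A, B
Count = 2

Answer: 2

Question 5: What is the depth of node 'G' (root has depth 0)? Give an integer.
Path from root to G: F -> H -> C -> G
Depth = number of edges = 3

Answer: 3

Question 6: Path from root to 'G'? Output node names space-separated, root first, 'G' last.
Walk down from root: F -> H -> C -> G

Answer: F H C G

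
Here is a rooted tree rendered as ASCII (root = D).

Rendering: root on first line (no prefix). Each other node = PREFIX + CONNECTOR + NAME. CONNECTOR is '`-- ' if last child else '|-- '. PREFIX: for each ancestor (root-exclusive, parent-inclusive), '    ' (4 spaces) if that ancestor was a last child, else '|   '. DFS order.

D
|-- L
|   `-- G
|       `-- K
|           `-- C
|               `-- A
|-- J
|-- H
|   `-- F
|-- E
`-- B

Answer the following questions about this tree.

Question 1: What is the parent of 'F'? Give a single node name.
Scan adjacency: F appears as child of H

Answer: H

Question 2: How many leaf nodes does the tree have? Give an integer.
Answer: 5

Derivation:
Leaves (nodes with no children): A, B, E, F, J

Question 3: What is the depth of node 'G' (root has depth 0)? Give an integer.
Answer: 2

Derivation:
Path from root to G: D -> L -> G
Depth = number of edges = 2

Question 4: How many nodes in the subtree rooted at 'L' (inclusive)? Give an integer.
Subtree rooted at L contains: A, C, G, K, L
Count = 5

Answer: 5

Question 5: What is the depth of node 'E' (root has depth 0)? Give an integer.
Answer: 1

Derivation:
Path from root to E: D -> E
Depth = number of edges = 1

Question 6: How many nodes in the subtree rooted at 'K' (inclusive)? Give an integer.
Subtree rooted at K contains: A, C, K
Count = 3

Answer: 3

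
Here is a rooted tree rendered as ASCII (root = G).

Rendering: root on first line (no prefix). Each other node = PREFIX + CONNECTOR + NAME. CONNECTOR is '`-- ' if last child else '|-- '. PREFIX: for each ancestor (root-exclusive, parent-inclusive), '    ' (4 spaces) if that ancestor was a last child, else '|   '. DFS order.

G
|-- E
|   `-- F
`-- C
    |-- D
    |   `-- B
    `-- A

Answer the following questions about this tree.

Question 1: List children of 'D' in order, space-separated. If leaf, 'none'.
Answer: B

Derivation:
Node D's children (from adjacency): B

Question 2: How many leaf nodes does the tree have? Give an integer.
Leaves (nodes with no children): A, B, F

Answer: 3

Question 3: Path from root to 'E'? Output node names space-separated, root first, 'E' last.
Answer: G E

Derivation:
Walk down from root: G -> E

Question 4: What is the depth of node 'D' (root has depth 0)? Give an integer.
Path from root to D: G -> C -> D
Depth = number of edges = 2

Answer: 2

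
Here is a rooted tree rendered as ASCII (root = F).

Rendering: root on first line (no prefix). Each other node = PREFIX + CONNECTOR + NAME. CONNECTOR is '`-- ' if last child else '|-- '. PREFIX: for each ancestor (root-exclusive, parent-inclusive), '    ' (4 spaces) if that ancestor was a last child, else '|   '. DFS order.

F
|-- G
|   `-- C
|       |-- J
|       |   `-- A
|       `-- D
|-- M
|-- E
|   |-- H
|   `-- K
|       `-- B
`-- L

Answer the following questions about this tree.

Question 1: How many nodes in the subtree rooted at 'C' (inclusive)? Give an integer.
Subtree rooted at C contains: A, C, D, J
Count = 4

Answer: 4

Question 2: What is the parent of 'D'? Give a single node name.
Answer: C

Derivation:
Scan adjacency: D appears as child of C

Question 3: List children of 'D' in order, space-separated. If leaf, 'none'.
Answer: none

Derivation:
Node D's children (from adjacency): (leaf)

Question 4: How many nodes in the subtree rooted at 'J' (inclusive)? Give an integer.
Subtree rooted at J contains: A, J
Count = 2

Answer: 2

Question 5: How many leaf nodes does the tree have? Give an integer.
Answer: 6

Derivation:
Leaves (nodes with no children): A, B, D, H, L, M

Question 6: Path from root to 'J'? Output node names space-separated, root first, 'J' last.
Answer: F G C J

Derivation:
Walk down from root: F -> G -> C -> J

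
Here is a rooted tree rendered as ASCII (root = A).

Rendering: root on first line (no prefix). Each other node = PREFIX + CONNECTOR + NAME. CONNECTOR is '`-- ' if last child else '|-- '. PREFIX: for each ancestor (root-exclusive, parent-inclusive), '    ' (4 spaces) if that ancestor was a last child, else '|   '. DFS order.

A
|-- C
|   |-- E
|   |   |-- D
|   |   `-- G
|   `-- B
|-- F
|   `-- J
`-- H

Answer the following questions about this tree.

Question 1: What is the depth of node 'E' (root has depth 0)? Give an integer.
Answer: 2

Derivation:
Path from root to E: A -> C -> E
Depth = number of edges = 2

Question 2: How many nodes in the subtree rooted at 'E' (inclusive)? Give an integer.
Subtree rooted at E contains: D, E, G
Count = 3

Answer: 3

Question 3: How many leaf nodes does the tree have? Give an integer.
Answer: 5

Derivation:
Leaves (nodes with no children): B, D, G, H, J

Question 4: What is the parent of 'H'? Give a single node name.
Answer: A

Derivation:
Scan adjacency: H appears as child of A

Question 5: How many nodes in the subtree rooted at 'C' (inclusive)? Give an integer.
Subtree rooted at C contains: B, C, D, E, G
Count = 5

Answer: 5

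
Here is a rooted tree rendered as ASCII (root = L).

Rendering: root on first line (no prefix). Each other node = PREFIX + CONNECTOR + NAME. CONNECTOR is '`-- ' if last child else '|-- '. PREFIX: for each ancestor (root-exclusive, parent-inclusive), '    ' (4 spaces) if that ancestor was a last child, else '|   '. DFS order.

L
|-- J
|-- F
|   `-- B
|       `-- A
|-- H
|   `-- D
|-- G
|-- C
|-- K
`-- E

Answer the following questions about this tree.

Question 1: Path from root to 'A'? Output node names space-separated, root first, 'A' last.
Walk down from root: L -> F -> B -> A

Answer: L F B A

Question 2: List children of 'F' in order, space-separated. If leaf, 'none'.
Node F's children (from adjacency): B

Answer: B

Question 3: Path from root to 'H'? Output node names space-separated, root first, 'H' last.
Walk down from root: L -> H

Answer: L H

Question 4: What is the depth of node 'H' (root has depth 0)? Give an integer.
Path from root to H: L -> H
Depth = number of edges = 1

Answer: 1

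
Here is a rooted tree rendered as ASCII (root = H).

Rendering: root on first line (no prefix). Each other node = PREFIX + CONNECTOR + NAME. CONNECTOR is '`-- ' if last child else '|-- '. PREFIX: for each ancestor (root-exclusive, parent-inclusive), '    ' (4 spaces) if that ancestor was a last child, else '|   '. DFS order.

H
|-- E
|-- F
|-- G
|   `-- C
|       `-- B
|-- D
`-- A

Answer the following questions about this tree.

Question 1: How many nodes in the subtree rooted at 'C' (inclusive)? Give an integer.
Subtree rooted at C contains: B, C
Count = 2

Answer: 2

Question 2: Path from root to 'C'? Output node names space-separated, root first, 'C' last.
Walk down from root: H -> G -> C

Answer: H G C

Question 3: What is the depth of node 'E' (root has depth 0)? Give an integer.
Path from root to E: H -> E
Depth = number of edges = 1

Answer: 1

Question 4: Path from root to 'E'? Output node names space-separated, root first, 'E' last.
Walk down from root: H -> E

Answer: H E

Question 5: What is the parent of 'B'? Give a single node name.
Answer: C

Derivation:
Scan adjacency: B appears as child of C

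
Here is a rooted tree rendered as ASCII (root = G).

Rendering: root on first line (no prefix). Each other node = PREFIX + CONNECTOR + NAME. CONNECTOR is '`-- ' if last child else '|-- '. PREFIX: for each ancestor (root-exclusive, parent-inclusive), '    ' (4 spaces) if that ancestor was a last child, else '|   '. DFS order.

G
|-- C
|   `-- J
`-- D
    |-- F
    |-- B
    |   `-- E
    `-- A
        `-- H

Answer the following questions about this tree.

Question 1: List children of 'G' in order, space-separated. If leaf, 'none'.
Node G's children (from adjacency): C, D

Answer: C D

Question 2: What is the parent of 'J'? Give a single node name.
Scan adjacency: J appears as child of C

Answer: C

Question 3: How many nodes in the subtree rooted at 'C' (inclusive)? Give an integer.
Answer: 2

Derivation:
Subtree rooted at C contains: C, J
Count = 2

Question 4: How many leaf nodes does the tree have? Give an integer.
Answer: 4

Derivation:
Leaves (nodes with no children): E, F, H, J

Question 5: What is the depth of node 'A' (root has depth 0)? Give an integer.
Path from root to A: G -> D -> A
Depth = number of edges = 2

Answer: 2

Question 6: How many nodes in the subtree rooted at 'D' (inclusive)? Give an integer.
Answer: 6

Derivation:
Subtree rooted at D contains: A, B, D, E, F, H
Count = 6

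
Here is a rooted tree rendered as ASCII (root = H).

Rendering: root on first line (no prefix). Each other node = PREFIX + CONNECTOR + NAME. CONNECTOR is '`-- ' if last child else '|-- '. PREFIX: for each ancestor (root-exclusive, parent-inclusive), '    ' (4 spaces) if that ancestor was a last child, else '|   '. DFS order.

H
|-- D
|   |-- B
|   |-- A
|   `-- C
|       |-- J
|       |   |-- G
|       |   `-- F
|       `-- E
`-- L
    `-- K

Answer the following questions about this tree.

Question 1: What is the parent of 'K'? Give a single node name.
Answer: L

Derivation:
Scan adjacency: K appears as child of L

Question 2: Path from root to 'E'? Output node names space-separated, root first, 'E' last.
Walk down from root: H -> D -> C -> E

Answer: H D C E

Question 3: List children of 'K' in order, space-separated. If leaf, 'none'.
Answer: none

Derivation:
Node K's children (from adjacency): (leaf)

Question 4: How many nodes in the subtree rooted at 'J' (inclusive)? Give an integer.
Subtree rooted at J contains: F, G, J
Count = 3

Answer: 3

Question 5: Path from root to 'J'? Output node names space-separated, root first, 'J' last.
Walk down from root: H -> D -> C -> J

Answer: H D C J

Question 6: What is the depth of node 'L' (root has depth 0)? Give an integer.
Answer: 1

Derivation:
Path from root to L: H -> L
Depth = number of edges = 1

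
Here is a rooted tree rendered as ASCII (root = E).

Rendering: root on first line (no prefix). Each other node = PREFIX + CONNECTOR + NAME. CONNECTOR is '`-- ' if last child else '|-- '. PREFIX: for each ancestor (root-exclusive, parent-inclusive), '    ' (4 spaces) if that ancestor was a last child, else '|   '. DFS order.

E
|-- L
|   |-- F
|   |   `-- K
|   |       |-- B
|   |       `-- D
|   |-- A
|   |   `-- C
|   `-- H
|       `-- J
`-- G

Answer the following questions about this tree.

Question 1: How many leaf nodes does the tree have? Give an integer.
Leaves (nodes with no children): B, C, D, G, J

Answer: 5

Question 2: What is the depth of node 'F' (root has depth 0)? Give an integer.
Answer: 2

Derivation:
Path from root to F: E -> L -> F
Depth = number of edges = 2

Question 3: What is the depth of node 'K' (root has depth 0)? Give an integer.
Path from root to K: E -> L -> F -> K
Depth = number of edges = 3

Answer: 3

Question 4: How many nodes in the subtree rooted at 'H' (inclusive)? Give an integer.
Answer: 2

Derivation:
Subtree rooted at H contains: H, J
Count = 2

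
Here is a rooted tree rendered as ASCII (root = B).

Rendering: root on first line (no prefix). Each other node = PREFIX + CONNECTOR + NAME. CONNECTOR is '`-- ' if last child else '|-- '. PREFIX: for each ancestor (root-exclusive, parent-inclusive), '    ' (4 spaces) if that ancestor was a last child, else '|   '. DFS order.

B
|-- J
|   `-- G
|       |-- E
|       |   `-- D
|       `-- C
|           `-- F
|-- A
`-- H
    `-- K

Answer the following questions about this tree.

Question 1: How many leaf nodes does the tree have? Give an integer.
Answer: 4

Derivation:
Leaves (nodes with no children): A, D, F, K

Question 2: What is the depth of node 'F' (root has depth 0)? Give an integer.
Answer: 4

Derivation:
Path from root to F: B -> J -> G -> C -> F
Depth = number of edges = 4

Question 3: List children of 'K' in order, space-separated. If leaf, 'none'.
Answer: none

Derivation:
Node K's children (from adjacency): (leaf)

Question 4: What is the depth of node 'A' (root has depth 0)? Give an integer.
Path from root to A: B -> A
Depth = number of edges = 1

Answer: 1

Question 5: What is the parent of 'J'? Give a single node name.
Scan adjacency: J appears as child of B

Answer: B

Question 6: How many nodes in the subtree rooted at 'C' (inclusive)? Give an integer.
Answer: 2

Derivation:
Subtree rooted at C contains: C, F
Count = 2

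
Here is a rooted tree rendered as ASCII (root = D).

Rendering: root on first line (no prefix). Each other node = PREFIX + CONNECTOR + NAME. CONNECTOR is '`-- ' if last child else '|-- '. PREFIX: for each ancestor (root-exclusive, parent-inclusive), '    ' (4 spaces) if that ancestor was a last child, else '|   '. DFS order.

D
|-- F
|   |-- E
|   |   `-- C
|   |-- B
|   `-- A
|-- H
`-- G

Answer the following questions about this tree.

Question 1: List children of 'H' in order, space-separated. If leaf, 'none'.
Node H's children (from adjacency): (leaf)

Answer: none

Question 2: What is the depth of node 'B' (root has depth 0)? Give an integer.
Path from root to B: D -> F -> B
Depth = number of edges = 2

Answer: 2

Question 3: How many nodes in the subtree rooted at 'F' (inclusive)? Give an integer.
Subtree rooted at F contains: A, B, C, E, F
Count = 5

Answer: 5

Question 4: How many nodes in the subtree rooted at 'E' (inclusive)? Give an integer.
Subtree rooted at E contains: C, E
Count = 2

Answer: 2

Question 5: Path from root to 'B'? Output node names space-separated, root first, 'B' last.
Answer: D F B

Derivation:
Walk down from root: D -> F -> B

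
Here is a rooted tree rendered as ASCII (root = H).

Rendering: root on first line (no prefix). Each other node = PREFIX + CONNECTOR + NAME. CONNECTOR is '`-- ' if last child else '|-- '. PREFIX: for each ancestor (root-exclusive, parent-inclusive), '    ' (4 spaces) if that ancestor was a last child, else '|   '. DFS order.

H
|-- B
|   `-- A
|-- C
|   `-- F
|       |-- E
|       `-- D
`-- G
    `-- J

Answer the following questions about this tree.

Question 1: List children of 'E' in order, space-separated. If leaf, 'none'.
Node E's children (from adjacency): (leaf)

Answer: none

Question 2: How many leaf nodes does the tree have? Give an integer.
Leaves (nodes with no children): A, D, E, J

Answer: 4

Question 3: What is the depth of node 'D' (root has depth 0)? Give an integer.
Answer: 3

Derivation:
Path from root to D: H -> C -> F -> D
Depth = number of edges = 3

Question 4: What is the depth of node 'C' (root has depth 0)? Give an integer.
Path from root to C: H -> C
Depth = number of edges = 1

Answer: 1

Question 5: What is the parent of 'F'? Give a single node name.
Answer: C

Derivation:
Scan adjacency: F appears as child of C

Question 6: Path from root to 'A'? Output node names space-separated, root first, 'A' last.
Walk down from root: H -> B -> A

Answer: H B A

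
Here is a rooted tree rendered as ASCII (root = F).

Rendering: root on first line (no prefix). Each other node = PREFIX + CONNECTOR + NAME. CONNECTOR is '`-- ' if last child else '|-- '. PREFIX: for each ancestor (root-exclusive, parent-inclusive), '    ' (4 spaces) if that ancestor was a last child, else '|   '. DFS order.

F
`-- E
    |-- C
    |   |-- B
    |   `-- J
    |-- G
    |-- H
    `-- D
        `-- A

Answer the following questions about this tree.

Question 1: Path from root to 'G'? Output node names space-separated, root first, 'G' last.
Walk down from root: F -> E -> G

Answer: F E G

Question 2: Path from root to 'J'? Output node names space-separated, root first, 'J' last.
Walk down from root: F -> E -> C -> J

Answer: F E C J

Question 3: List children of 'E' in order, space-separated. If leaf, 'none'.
Node E's children (from adjacency): C, G, H, D

Answer: C G H D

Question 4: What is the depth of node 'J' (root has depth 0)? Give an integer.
Path from root to J: F -> E -> C -> J
Depth = number of edges = 3

Answer: 3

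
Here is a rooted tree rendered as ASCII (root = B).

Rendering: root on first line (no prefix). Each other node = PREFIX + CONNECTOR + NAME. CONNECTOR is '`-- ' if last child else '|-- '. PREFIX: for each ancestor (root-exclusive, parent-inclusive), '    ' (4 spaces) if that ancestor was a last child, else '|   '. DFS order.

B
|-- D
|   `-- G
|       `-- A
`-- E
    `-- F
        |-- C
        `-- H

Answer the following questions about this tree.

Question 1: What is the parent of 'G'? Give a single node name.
Answer: D

Derivation:
Scan adjacency: G appears as child of D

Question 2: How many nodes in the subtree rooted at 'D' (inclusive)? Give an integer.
Subtree rooted at D contains: A, D, G
Count = 3

Answer: 3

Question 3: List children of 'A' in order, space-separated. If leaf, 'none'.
Node A's children (from adjacency): (leaf)

Answer: none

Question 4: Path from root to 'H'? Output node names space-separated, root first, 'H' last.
Answer: B E F H

Derivation:
Walk down from root: B -> E -> F -> H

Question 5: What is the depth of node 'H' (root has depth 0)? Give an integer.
Path from root to H: B -> E -> F -> H
Depth = number of edges = 3

Answer: 3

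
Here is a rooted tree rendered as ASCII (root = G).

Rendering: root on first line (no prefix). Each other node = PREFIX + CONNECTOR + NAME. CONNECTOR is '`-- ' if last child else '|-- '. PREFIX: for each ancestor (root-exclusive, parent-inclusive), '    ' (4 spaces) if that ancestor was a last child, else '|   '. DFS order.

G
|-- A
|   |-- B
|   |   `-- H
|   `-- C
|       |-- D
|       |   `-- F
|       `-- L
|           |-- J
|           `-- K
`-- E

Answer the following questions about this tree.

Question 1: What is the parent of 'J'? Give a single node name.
Scan adjacency: J appears as child of L

Answer: L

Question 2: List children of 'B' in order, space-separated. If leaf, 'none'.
Node B's children (from adjacency): H

Answer: H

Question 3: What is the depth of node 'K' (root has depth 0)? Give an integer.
Answer: 4

Derivation:
Path from root to K: G -> A -> C -> L -> K
Depth = number of edges = 4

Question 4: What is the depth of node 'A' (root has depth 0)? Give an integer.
Answer: 1

Derivation:
Path from root to A: G -> A
Depth = number of edges = 1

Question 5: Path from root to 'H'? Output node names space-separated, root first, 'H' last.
Answer: G A B H

Derivation:
Walk down from root: G -> A -> B -> H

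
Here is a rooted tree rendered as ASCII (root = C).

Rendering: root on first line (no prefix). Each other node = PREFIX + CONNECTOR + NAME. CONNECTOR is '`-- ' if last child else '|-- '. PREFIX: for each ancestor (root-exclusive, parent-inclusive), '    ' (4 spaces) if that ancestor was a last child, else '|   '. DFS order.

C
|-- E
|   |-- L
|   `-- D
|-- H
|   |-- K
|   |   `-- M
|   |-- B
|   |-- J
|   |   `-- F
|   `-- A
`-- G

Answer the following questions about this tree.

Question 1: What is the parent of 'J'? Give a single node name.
Scan adjacency: J appears as child of H

Answer: H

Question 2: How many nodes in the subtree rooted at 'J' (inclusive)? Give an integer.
Answer: 2

Derivation:
Subtree rooted at J contains: F, J
Count = 2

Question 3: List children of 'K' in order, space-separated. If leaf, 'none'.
Answer: M

Derivation:
Node K's children (from adjacency): M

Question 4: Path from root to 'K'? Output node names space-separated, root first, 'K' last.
Answer: C H K

Derivation:
Walk down from root: C -> H -> K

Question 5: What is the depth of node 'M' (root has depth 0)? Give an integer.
Path from root to M: C -> H -> K -> M
Depth = number of edges = 3

Answer: 3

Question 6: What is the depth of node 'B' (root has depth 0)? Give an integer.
Path from root to B: C -> H -> B
Depth = number of edges = 2

Answer: 2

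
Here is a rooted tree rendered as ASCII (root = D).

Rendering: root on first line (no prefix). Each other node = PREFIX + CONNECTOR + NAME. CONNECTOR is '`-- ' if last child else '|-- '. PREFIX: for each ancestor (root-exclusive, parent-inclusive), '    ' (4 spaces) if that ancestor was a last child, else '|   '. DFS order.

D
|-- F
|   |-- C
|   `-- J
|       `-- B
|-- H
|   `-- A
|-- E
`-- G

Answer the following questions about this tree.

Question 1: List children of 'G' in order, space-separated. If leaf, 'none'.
Answer: none

Derivation:
Node G's children (from adjacency): (leaf)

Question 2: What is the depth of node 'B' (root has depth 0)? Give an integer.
Path from root to B: D -> F -> J -> B
Depth = number of edges = 3

Answer: 3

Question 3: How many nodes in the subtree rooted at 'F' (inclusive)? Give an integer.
Answer: 4

Derivation:
Subtree rooted at F contains: B, C, F, J
Count = 4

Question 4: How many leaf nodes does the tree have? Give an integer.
Leaves (nodes with no children): A, B, C, E, G

Answer: 5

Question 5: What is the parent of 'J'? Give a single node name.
Scan adjacency: J appears as child of F

Answer: F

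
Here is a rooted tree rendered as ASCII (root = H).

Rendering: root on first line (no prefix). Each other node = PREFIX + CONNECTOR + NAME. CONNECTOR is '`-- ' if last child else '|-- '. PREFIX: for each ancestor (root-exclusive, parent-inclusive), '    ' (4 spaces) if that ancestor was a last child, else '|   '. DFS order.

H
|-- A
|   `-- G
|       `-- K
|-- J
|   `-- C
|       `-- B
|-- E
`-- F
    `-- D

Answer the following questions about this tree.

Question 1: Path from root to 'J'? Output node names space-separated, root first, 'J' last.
Walk down from root: H -> J

Answer: H J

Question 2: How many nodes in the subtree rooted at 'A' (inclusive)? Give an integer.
Answer: 3

Derivation:
Subtree rooted at A contains: A, G, K
Count = 3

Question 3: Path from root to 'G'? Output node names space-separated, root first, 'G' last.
Answer: H A G

Derivation:
Walk down from root: H -> A -> G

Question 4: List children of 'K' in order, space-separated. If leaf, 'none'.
Answer: none

Derivation:
Node K's children (from adjacency): (leaf)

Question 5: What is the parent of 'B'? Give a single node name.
Answer: C

Derivation:
Scan adjacency: B appears as child of C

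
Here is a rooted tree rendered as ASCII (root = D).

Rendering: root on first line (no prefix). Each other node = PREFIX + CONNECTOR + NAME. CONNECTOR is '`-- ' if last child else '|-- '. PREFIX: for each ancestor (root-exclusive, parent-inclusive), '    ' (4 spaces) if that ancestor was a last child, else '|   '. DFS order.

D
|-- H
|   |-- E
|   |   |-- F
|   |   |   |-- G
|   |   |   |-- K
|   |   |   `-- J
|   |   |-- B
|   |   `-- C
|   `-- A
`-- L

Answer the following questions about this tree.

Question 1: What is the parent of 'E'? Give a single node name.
Scan adjacency: E appears as child of H

Answer: H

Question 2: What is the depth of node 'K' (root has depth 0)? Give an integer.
Path from root to K: D -> H -> E -> F -> K
Depth = number of edges = 4

Answer: 4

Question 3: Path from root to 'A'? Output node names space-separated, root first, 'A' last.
Walk down from root: D -> H -> A

Answer: D H A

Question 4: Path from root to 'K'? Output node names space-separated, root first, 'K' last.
Walk down from root: D -> H -> E -> F -> K

Answer: D H E F K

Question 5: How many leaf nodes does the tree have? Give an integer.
Leaves (nodes with no children): A, B, C, G, J, K, L

Answer: 7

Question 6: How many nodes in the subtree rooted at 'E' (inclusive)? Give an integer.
Subtree rooted at E contains: B, C, E, F, G, J, K
Count = 7

Answer: 7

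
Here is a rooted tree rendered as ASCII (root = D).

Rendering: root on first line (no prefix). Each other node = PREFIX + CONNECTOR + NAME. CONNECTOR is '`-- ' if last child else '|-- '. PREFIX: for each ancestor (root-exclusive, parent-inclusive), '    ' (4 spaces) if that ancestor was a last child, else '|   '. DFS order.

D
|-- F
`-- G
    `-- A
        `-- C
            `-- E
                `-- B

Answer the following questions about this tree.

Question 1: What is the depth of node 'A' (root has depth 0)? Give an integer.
Answer: 2

Derivation:
Path from root to A: D -> G -> A
Depth = number of edges = 2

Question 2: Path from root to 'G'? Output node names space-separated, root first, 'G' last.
Walk down from root: D -> G

Answer: D G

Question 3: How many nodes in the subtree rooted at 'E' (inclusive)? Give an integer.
Answer: 2

Derivation:
Subtree rooted at E contains: B, E
Count = 2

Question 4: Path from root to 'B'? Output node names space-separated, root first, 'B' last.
Walk down from root: D -> G -> A -> C -> E -> B

Answer: D G A C E B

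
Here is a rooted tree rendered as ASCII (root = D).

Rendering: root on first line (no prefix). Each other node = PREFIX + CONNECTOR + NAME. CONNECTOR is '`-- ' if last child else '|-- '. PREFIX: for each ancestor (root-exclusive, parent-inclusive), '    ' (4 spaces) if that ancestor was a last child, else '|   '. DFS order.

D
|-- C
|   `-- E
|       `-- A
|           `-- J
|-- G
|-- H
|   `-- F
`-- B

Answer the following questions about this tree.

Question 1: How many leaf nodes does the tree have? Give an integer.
Leaves (nodes with no children): B, F, G, J

Answer: 4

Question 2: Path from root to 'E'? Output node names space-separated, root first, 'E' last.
Answer: D C E

Derivation:
Walk down from root: D -> C -> E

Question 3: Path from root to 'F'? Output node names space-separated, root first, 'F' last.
Walk down from root: D -> H -> F

Answer: D H F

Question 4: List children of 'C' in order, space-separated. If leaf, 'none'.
Answer: E

Derivation:
Node C's children (from adjacency): E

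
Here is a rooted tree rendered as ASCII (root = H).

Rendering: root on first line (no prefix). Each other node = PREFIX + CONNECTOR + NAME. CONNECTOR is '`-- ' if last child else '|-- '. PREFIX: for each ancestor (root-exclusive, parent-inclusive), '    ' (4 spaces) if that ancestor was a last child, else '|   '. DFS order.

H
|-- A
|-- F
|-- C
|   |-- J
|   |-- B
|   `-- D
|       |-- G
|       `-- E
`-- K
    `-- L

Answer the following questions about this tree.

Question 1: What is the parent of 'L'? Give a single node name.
Scan adjacency: L appears as child of K

Answer: K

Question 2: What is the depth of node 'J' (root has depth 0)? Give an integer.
Answer: 2

Derivation:
Path from root to J: H -> C -> J
Depth = number of edges = 2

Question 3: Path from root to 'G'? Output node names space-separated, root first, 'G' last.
Walk down from root: H -> C -> D -> G

Answer: H C D G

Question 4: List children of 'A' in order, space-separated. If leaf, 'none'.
Answer: none

Derivation:
Node A's children (from adjacency): (leaf)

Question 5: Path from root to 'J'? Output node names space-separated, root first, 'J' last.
Walk down from root: H -> C -> J

Answer: H C J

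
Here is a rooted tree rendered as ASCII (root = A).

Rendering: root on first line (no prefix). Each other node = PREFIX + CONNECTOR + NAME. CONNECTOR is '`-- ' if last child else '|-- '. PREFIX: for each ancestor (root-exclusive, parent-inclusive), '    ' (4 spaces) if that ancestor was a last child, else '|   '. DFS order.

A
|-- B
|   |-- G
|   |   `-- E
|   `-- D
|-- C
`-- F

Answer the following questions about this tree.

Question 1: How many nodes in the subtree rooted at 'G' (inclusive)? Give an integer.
Subtree rooted at G contains: E, G
Count = 2

Answer: 2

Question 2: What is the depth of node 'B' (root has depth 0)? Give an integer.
Answer: 1

Derivation:
Path from root to B: A -> B
Depth = number of edges = 1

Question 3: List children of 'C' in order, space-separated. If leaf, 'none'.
Answer: none

Derivation:
Node C's children (from adjacency): (leaf)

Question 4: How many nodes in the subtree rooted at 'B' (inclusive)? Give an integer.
Subtree rooted at B contains: B, D, E, G
Count = 4

Answer: 4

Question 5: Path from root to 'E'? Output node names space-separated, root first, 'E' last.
Walk down from root: A -> B -> G -> E

Answer: A B G E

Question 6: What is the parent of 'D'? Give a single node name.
Scan adjacency: D appears as child of B

Answer: B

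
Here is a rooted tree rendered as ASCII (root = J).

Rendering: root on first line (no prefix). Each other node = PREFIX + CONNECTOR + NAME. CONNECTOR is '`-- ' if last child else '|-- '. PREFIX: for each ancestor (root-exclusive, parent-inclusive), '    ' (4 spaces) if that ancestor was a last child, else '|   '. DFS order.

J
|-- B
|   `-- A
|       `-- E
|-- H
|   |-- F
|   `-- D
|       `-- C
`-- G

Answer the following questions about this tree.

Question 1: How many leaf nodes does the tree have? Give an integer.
Answer: 4

Derivation:
Leaves (nodes with no children): C, E, F, G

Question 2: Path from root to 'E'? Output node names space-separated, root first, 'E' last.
Walk down from root: J -> B -> A -> E

Answer: J B A E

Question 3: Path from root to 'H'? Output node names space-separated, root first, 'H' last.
Walk down from root: J -> H

Answer: J H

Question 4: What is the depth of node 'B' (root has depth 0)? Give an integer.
Answer: 1

Derivation:
Path from root to B: J -> B
Depth = number of edges = 1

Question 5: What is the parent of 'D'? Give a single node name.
Answer: H

Derivation:
Scan adjacency: D appears as child of H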